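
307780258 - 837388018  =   - 529607760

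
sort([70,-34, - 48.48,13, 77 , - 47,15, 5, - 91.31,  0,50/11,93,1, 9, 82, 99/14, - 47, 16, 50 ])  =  [ - 91.31, - 48.48 , - 47, -47, - 34,0, 1, 50/11,5, 99/14, 9,13, 15, 16,50 , 70,  77,82,93]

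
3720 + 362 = 4082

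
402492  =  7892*51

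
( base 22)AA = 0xE6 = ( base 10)230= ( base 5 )1410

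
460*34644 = 15936240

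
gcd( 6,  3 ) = 3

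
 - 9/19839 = -3/6613  =  - 0.00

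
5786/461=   12 + 254/461 = 12.55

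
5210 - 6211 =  - 1001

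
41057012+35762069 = 76819081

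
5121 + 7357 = 12478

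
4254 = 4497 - 243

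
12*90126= 1081512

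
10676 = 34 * 314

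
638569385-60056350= 578513035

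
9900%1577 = 438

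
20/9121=20/9121= 0.00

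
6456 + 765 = 7221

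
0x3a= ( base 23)2c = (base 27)24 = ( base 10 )58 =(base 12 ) 4a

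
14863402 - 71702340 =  - 56838938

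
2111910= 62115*34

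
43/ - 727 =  - 43/727= -0.06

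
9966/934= 10+313/467 =10.67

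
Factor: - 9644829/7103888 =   -  2^( - 4 ) *3^1*11^(-1)*181^( - 1 ) * 223^( - 1)*647^1*4969^1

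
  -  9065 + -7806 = -16871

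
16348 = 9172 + 7176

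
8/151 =8/151= 0.05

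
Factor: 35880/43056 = 5/6= 2^( - 1 ) * 3^( - 1 )*5^1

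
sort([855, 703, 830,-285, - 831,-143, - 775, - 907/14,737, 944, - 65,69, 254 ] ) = [  -  831, - 775, - 285, - 143,-65, - 907/14, 69, 254, 703, 737  ,  830, 855,944]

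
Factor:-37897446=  - 2^1*3^1*89^1  *70969^1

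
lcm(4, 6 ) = 12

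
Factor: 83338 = 2^1*41669^1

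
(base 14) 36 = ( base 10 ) 48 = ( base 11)44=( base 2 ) 110000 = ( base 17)2e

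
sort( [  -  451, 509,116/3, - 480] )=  [ - 480, - 451 , 116/3 , 509 ]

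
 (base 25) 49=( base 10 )109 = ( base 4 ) 1231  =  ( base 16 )6d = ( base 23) 4h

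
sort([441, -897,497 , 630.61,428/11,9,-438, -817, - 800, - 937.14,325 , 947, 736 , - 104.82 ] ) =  [ - 937.14, - 897  ,-817, - 800, - 438,-104.82,9 , 428/11, 325,441, 497, 630.61,  736,947] 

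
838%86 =64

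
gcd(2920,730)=730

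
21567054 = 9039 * 2386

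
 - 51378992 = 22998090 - 74377082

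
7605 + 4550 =12155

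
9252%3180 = 2892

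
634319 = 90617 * 7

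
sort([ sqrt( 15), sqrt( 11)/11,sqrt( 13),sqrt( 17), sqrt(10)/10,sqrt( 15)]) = [sqrt( 11 ) /11,sqrt(  10)/10,sqrt ( 13 ),sqrt(15 ),sqrt (15),sqrt(17 )] 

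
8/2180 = 2/545 = 0.00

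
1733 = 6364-4631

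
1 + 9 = 10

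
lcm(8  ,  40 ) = 40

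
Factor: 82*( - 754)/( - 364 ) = 1189/7 = 7^( - 1) *29^1*41^1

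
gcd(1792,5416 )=8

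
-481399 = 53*(-9083)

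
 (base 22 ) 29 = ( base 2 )110101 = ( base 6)125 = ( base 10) 53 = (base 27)1q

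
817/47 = 817/47 = 17.38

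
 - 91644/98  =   - 936  +  6/7 = - 935.14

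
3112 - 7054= - 3942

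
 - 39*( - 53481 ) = 2085759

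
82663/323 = 82663/323=255.92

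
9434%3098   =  140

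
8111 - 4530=3581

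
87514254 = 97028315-9514061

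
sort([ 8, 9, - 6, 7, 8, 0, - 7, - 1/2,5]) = [-7, - 6, -1/2, 0,  5, 7 , 8, 8 , 9]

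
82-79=3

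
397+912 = 1309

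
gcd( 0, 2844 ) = 2844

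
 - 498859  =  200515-699374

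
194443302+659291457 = 853734759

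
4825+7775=12600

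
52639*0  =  0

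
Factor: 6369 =3^1*11^1*193^1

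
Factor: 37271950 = 2^1*5^2*37^1 * 20147^1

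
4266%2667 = 1599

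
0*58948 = 0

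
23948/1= 23948 = 23948.00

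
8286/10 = 828 + 3/5 = 828.60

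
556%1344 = 556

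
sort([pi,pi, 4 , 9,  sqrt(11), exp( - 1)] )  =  [ exp ( - 1),pi , pi, sqrt(11 ), 4, 9 ] 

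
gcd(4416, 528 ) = 48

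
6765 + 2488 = 9253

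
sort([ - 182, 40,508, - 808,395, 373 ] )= [ - 808 , - 182,40,373,395,508]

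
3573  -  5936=-2363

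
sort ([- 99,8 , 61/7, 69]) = [ -99, 8,61/7, 69] 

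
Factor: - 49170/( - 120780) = 2^( - 1)*3^ ( - 1)*61^( - 1) *149^1= 149/366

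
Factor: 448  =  2^6 * 7^1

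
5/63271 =5/63271 = 0.00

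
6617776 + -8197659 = - 1579883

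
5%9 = 5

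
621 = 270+351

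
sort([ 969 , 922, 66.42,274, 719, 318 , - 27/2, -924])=[ - 924 , - 27/2, 66.42,  274,  318, 719, 922,969 ] 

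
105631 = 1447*73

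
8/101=8/101 =0.08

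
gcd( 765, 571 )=1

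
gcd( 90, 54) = 18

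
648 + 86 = 734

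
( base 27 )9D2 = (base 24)c02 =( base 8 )15402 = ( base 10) 6914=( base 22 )e66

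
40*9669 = 386760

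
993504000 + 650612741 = 1644116741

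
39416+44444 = 83860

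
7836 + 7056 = 14892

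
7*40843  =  285901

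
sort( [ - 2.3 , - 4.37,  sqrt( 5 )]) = [ - 4.37,- 2.3 , sqrt( 5)]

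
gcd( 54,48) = 6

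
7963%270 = 133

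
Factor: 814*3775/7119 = 3072850/7119 = 2^1*3^( - 2 )*5^2 * 7^( - 1)*11^1 * 37^1 *113^( - 1)*151^1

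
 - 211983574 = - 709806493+497822919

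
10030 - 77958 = - 67928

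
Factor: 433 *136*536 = 2^6*17^1*67^1 *433^1 = 31563968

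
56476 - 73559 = -17083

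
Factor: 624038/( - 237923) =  - 2^1*7^( -1)*41^ ( - 1)*67^1*829^( - 1) * 4657^1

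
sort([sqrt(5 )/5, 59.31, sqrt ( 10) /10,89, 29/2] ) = [ sqrt(10)/10,sqrt( 5) /5,29/2,59.31,89 ]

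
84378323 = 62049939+22328384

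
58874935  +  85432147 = 144307082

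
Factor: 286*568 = 162448 = 2^4*11^1 * 13^1* 71^1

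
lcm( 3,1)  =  3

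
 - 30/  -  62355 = 2/4157 = 0.00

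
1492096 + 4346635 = 5838731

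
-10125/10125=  - 1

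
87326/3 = 87326/3 = 29108.67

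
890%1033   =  890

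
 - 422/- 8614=211/4307 = 0.05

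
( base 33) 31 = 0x64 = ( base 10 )100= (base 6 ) 244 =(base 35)2U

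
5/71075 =1/14215 = 0.00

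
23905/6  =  3984 + 1/6 =3984.17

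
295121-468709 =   -  173588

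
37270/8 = 18635/4=4658.75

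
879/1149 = 293/383 =0.77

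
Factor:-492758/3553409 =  - 2^1*7^1*61^1*577^1*3553409^ ( - 1)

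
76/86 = 38/43= 0.88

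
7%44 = 7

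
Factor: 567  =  3^4*7^1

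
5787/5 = 5787/5 = 1157.40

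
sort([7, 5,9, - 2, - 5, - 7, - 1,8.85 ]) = [ - 7, - 5, - 2, - 1,5,  7, 8.85,9]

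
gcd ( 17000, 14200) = 200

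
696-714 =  - 18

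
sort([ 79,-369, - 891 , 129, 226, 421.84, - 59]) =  [ - 891, - 369 , - 59, 79,  129,226, 421.84]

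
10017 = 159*63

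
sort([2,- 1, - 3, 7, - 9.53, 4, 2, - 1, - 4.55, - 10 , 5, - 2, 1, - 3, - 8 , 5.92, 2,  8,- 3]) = [ - 10, - 9.53, - 8, - 4.55,  -  3, - 3, - 3, - 2, - 1, - 1,1, 2, 2,2,4, 5, 5.92, 7, 8] 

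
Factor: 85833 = 3^3*11^1*17^2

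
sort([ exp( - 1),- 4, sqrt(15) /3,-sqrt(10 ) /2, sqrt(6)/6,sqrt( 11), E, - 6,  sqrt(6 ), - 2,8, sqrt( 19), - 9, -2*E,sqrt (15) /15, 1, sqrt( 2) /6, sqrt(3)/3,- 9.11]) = [-9.11,-9,-6, - 2*E , - 4, - 2, - sqrt(10)/2,  sqrt( 2) /6, sqrt( 15)/15, exp(-1), sqrt( 6)/6,sqrt(3)/3,1, sqrt(15)/3, sqrt(  6), E, sqrt (11),sqrt ( 19),8]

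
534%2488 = 534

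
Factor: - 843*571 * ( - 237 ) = 3^2*79^1*281^1*571^1 = 114080661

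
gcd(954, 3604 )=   106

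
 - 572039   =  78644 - 650683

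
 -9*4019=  - 36171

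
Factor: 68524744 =2^3*8565593^1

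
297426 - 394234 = -96808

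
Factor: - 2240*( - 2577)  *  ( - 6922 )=  -  39957106560= - 2^7*3^1*5^1*7^1*859^1*3461^1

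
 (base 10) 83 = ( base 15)58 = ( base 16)53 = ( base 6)215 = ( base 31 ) 2l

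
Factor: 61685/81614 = 65/86 = 2^( - 1)* 5^1*13^1*43^( - 1)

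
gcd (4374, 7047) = 243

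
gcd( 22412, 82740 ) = 4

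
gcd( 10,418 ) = 2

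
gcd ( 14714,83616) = 2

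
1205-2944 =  - 1739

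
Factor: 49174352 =2^4*197^1*15601^1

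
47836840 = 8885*5384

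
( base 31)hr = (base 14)2b8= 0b1000101010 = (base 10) 554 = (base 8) 1052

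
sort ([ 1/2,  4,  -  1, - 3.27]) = [ -3.27,-1,1/2 , 4]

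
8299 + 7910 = 16209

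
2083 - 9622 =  - 7539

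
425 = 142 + 283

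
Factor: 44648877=3^1*7^1*13^1*41^1*3989^1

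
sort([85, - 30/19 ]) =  [ - 30/19 , 85 ] 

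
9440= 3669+5771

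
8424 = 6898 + 1526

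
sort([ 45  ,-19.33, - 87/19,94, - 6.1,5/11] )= [-19.33, -6.1,-87/19  ,  5/11,  45,94 ] 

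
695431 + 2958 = 698389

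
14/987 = 2/141=0.01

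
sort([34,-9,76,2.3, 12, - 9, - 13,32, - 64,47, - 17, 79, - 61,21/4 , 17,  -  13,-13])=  [ - 64, - 61 , - 17,  -  13,-13, - 13, - 9,-9,  2.3, 21/4,12,  17 , 32, 34, 47, 76, 79]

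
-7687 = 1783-9470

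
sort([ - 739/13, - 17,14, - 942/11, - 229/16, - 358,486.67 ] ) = [ - 358, - 942/11, -739/13, - 17 ,-229/16,14,486.67 ] 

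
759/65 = 11 + 44/65 = 11.68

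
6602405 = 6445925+156480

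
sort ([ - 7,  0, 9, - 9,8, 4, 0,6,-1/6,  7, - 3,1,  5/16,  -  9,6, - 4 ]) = [ - 9, -9 , - 7,-4, - 3, - 1/6,0,  0,5/16,  1,  4,  6,  6,7,8,9 ] 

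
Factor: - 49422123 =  - 3^3*107^1*17107^1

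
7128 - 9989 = - 2861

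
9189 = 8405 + 784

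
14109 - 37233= - 23124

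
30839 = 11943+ 18896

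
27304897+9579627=36884524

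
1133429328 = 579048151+554381177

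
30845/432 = 71 + 173/432=71.40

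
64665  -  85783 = -21118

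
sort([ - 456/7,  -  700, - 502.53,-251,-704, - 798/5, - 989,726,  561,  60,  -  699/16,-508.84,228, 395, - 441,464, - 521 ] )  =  [-989, - 704, - 700,  -  521,-508.84, - 502.53, - 441, - 251, - 798/5 ,-456/7,-699/16, 60, 228,395, 464,  561,726]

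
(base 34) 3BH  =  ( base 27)57P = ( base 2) 111100010011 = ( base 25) 649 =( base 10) 3859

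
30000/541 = 30000/541 = 55.45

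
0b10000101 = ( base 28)4l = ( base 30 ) 4d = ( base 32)45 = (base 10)133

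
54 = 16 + 38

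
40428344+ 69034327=109462671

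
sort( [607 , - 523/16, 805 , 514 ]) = [ - 523/16, 514 , 607,  805]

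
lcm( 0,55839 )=0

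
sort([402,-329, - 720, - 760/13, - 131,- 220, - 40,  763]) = [ - 720,  -  329, - 220,- 131,-760/13, - 40, 402, 763] 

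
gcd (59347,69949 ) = 1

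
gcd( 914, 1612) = 2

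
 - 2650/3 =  - 2650/3 = - 883.33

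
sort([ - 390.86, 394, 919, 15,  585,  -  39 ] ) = [ - 390.86, - 39, 15,394,585, 919 ]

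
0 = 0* ( - 75954 )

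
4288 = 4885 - 597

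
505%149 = 58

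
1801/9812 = 1801/9812 = 0.18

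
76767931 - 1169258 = 75598673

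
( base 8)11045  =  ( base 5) 122040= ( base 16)1225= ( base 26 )6MH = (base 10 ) 4645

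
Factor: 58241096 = 2^3*7280137^1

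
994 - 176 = 818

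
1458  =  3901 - 2443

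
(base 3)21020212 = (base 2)1010010101000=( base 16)14a8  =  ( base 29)68a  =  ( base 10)5288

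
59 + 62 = 121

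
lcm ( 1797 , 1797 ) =1797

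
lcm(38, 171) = 342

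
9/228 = 3/76   =  0.04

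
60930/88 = 692  +  17/44 = 692.39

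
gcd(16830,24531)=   51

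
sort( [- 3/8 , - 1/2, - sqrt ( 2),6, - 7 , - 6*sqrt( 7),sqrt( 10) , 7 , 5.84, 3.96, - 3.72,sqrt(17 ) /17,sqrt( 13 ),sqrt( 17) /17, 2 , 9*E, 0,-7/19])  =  [ - 6*sqrt( 7), - 7, - 3.72, - sqrt(2), - 1/2, - 3/8, - 7/19,0,sqrt( 17 )/17,sqrt(17)/17,2, sqrt(10), sqrt(13), 3.96,5.84, 6,7,9*E]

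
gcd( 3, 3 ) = 3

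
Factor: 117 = 3^2*13^1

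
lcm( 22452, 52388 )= 157164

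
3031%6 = 1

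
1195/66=1195/66 = 18.11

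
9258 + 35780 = 45038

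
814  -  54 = 760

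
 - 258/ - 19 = 13 + 11/19 = 13.58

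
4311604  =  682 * 6322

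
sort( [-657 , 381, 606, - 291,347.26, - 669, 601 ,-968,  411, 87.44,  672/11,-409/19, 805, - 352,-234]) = [-968, - 669,-657, - 352,-291, -234,-409/19,  672/11,87.44,347.26,381 , 411,601  ,  606 , 805 ] 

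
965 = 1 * 965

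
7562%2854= 1854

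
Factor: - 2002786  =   - 2^1 * 31^1*32303^1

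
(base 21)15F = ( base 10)561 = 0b1000110001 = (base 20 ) 181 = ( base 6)2333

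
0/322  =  0=0.00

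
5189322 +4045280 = 9234602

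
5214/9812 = 237/446 = 0.53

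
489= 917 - 428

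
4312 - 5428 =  - 1116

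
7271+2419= 9690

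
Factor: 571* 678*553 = 2^1 * 3^1* 7^1 * 79^1 * 113^1*571^1=214087314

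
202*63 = 12726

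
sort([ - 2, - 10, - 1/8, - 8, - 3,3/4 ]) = [ -10,-8, - 3,  -  2,-1/8, 3/4] 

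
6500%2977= 546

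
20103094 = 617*32582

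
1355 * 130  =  176150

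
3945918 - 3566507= 379411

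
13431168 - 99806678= - 86375510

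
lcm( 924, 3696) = 3696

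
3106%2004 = 1102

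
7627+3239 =10866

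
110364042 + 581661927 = 692025969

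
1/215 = 1/215 =0.00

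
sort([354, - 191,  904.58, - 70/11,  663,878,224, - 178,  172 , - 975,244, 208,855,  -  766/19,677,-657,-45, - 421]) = [ - 975 , - 657, - 421, - 191, - 178, - 45, - 766/19 , - 70/11, 172 , 208 , 224, 244,354,663, 677 , 855,878,  904.58] 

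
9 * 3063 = 27567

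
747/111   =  6 + 27/37=6.73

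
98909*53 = 5242177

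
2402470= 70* 34321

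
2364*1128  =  2666592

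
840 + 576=1416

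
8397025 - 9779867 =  - 1382842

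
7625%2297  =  734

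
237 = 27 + 210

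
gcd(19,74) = 1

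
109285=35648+73637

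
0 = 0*( - 352) 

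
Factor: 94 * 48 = 2^5*3^1* 47^1 = 4512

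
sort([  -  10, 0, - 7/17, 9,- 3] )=[-10 , -3, - 7/17, 0,  9 ] 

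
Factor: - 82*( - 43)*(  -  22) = -77572 = - 2^2*11^1*41^1*43^1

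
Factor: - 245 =  -  5^1*7^2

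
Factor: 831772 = 2^2*23^1*9041^1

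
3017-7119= - 4102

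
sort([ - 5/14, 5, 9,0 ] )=[ - 5/14,0,5, 9] 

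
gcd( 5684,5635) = 49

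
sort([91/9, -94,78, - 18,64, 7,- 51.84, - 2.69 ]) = [-94, - 51.84 , - 18, - 2.69,7,91/9, 64, 78]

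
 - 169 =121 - 290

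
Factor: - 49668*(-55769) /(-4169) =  - 2^2 * 3^1*7^1*11^(-1 )*31^1 * 257^1*379^( - 1 )*4139^1 = -  2769934692/4169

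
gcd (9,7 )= 1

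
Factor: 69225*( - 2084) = - 144264900 = - 2^2*3^1*5^2*13^1*71^1*521^1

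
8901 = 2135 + 6766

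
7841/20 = 392 + 1/20 = 392.05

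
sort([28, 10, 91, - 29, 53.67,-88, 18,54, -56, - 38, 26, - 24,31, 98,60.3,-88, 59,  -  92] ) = [ - 92, - 88,-88, - 56,-38, - 29, -24, 10,18, 26,28,31, 53.67,54,59, 60.3,91, 98]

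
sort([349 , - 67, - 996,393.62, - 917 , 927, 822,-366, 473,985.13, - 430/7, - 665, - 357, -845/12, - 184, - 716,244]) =[ - 996,-917, - 716, - 665 ,-366,  -  357, - 184 , - 845/12, - 67, - 430/7, 244 , 349, 393.62,  473, 822, 927, 985.13]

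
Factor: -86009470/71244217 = - 2^1*5^1*11^( - 1)*1163^(-1 )*5569^( - 1)*8600947^1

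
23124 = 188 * 123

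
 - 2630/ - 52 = 50 + 15/26 = 50.58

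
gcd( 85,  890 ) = 5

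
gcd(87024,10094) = 98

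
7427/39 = 7427/39 = 190.44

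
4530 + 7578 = 12108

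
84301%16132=3641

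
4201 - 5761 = -1560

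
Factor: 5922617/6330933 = 3^( - 3 )*7^ ( -1)*19^(-1)*41^( - 1)*43^(-1 )*5922617^1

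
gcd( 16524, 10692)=972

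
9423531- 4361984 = 5061547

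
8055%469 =82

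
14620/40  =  365 + 1/2= 365.50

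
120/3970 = 12/397 = 0.03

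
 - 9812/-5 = 1962 + 2/5 = 1962.40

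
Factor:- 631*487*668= - 205274396 = - 2^2*167^1*487^1*631^1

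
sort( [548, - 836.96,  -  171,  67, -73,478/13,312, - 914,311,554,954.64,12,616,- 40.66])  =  [-914,-836.96,  -  171,  -  73, -40.66,12,478/13,67,311, 312,548,554, 616,954.64] 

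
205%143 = 62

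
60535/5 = 12107 =12107.00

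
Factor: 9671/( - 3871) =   -  7^(  -  2 ) * 19^1 * 79^( - 1 )*509^1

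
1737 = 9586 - 7849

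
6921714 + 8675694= 15597408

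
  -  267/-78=3 + 11/26 = 3.42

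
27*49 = 1323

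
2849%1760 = 1089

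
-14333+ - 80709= -95042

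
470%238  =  232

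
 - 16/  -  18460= 4/4615 = 0.00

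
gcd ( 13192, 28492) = 68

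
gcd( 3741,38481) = 3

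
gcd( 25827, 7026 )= 3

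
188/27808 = 47/6952 = 0.01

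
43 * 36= 1548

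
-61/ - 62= 61/62 = 0.98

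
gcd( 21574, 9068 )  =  2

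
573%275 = 23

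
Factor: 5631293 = 73^1*77141^1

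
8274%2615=429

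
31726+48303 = 80029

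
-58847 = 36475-95322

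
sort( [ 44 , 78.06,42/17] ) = [42/17,44, 78.06]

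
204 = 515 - 311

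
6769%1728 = 1585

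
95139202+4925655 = 100064857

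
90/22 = 4 + 1/11 = 4.09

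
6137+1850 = 7987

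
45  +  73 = 118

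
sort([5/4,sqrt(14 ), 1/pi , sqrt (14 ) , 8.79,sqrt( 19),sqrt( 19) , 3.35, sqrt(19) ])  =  [1/pi , 5/4 , 3.35, sqrt ( 14),  sqrt(14), sqrt(19 ),sqrt( 19 ),sqrt(19 ),8.79]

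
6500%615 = 350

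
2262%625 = 387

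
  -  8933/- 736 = 8933/736   =  12.14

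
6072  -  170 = 5902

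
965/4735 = 193/947 = 0.20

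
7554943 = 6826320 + 728623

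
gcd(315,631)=1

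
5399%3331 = 2068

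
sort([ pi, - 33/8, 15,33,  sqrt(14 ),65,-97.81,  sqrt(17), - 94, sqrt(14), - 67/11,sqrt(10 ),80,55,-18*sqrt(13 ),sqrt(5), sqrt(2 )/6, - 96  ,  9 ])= [-97.81,- 96,  -  94,  -  18*sqrt(13), - 67/11,  -  33/8, sqrt(2 ) /6, sqrt( 5 ),  pi , sqrt( 10),sqrt ( 14),sqrt(14), sqrt( 17 ), 9,15, 33,  55, 65,80 ] 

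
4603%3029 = 1574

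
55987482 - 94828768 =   -  38841286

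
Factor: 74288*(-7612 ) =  - 2^6*11^1*173^1*4643^1 =- 565480256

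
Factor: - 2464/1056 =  - 3^ ( - 1 )*7^1=-7/3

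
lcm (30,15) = 30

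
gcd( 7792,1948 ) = 1948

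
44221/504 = 87 + 373/504 = 87.74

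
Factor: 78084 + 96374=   174458  =  2^1*19^1*4591^1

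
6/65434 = 3/32717 = 0.00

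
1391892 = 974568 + 417324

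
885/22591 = 885/22591 = 0.04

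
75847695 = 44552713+31294982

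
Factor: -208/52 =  - 4=- 2^2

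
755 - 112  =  643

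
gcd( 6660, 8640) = 180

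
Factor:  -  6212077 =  - 53^1*117209^1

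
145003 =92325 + 52678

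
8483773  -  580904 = 7902869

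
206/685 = 206/685  =  0.30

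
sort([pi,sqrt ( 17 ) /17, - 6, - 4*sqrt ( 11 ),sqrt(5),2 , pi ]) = [ - 4*sqrt( 11 ), - 6,  sqrt( 17)/17, 2,sqrt( 5 ), pi,  pi ]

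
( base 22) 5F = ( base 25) 50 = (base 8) 175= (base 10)125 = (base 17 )76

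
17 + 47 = 64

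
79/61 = 79/61 = 1.30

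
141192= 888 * 159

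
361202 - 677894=-316692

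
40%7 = 5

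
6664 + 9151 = 15815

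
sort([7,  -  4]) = [-4, 7 ] 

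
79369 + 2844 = 82213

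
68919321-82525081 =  - 13605760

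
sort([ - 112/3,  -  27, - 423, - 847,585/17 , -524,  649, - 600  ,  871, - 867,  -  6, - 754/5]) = [ - 867, - 847 , -600, - 524, - 423,  -  754/5,  -  112/3, - 27 , - 6,  585/17, 649,871 ] 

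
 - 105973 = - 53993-51980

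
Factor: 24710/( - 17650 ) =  - 7/5 = -  5^( - 1 )*  7^1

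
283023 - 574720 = -291697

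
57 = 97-40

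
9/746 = 9/746=   0.01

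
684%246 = 192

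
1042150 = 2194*475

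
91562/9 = 10173 + 5/9 = 10173.56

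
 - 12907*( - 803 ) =10364321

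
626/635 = 626/635 = 0.99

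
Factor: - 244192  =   - 2^5*13^1*587^1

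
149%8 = 5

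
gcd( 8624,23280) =16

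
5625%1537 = 1014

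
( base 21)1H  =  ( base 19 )20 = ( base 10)38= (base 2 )100110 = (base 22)1G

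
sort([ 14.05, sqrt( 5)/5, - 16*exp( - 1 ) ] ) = [ - 16*exp(  -  1),  sqrt( 5) /5,14.05]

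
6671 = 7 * 953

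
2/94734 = 1/47367 = 0.00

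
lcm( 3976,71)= 3976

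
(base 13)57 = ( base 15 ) 4C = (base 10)72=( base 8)110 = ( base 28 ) 2G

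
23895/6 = 3982 + 1/2 = 3982.50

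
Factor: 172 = 2^2*43^1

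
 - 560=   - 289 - 271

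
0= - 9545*0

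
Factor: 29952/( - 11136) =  - 2^1*3^1*13^1 *29^( - 1) = - 78/29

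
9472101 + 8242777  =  17714878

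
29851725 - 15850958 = 14000767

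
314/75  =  314/75  =  4.19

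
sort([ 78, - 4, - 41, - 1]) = [ - 41, - 4, - 1, 78 ] 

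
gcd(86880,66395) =5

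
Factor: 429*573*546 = 2^1 * 3^3*7^1*11^1*13^2*191^1 = 134216082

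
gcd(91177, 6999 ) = 1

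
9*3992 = 35928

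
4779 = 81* 59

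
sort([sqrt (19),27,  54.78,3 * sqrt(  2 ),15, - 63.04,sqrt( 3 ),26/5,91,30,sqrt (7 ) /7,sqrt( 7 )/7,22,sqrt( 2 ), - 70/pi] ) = [  -  63.04,- 70/pi,  sqrt(7)/7, sqrt(7 ) /7, sqrt( 2 ), sqrt( 3),3*sqrt ( 2 ), sqrt( 19),  26/5,15, 22, 27 , 30, 54.78, 91]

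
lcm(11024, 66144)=66144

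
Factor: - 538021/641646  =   - 649/774 = -  2^( - 1 )*3^(-2) *11^1*43^(  -  1 )*59^1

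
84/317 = 84/317 = 0.26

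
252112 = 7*36016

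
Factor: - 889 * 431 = -7^1*127^1*431^1 =- 383159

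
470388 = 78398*6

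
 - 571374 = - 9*63486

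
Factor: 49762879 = 49762879^1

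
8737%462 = 421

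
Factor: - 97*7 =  - 679   =  -7^1*97^1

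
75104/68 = 18776/17  =  1104.47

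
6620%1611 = 176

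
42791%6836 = 1775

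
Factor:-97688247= -3^1*59^1*551911^1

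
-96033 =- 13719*7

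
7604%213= 149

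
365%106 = 47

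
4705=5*941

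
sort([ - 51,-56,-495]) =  [ - 495, - 56, - 51] 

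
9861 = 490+9371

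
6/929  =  6/929 = 0.01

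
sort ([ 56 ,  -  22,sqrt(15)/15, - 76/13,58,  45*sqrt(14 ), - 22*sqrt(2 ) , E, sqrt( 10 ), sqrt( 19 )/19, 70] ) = [- 22*sqrt(2) ,- 22, - 76/13, sqrt ( 19)/19, sqrt(15 ) /15, E,sqrt(10),  56, 58, 70,45*sqrt(14)]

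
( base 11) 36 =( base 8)47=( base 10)39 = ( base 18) 23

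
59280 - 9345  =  49935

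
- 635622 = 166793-802415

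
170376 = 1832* 93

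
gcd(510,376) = 2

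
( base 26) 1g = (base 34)18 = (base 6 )110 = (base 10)42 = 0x2A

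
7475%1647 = 887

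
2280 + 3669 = 5949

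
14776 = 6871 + 7905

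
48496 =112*433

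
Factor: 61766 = 2^1  *  89^1*347^1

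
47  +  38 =85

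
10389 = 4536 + 5853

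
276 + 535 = 811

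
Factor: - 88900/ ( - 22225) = 2^2 = 4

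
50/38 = 25/19 = 1.32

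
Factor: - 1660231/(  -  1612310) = 2^(- 1) * 5^( - 1)  *7^( - 1 )*31^( - 1) * 743^(-1)*1660231^1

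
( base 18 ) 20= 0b100100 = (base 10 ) 36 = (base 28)18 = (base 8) 44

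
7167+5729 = 12896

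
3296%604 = 276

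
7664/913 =8 + 360/913 = 8.39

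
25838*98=2532124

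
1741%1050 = 691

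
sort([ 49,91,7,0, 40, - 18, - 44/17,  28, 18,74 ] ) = [ - 18,-44/17,0, 7,18, 28 , 40,49, 74, 91 ]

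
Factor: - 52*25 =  - 1300 = - 2^2*5^2*13^1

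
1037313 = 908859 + 128454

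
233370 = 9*25930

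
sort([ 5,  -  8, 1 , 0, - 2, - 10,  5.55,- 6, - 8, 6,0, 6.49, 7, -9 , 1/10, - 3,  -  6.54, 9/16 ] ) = [-10,  -  9, - 8,- 8, - 6.54,-6,  -  3,-2, 0,  0,1/10,9/16,1, 5, 5.55, 6, 6.49,7] 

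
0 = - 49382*0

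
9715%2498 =2221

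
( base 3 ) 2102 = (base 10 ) 65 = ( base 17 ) 3e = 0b1000001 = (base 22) 2L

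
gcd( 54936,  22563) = 981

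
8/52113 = 8/52113 = 0.00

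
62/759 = 62/759 = 0.08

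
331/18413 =331/18413=0.02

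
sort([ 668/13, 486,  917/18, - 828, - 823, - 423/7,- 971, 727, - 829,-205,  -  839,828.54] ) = [-971,  -  839,-829, - 828, - 823, - 205, - 423/7, 917/18,  668/13, 486, 727, 828.54]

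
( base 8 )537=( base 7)1011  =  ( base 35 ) A1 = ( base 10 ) 351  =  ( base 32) av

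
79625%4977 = 4970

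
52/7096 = 13/1774= 0.01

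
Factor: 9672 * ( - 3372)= - 2^5*3^2*13^1*31^1*281^1 = - 32613984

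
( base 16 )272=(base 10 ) 626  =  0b1001110010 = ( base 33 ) IW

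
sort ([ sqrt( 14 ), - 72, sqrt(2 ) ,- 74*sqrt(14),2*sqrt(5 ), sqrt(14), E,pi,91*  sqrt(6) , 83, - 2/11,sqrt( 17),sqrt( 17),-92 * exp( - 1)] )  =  [ - 74*sqrt(14),  -  72,-92*exp( - 1), - 2/11,sqrt( 2 ), E, pi,sqrt(14),sqrt(14),sqrt(17 ) , sqrt( 17 ) , 2*sqrt( 5), 83,91*sqrt( 6) ]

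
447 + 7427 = 7874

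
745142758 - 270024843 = 475117915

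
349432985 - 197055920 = 152377065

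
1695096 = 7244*234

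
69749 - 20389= 49360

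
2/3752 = 1/1876 = 0.00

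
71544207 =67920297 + 3623910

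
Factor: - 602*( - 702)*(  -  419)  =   - 2^2 *3^3*7^1*13^1*43^1*419^1 = - 177071076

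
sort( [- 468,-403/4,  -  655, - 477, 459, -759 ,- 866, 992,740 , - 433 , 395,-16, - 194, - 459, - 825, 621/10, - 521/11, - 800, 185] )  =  [  -  866, -825, - 800,-759,-655,- 477,-468, - 459, - 433, - 194, - 403/4, - 521/11, - 16,621/10 , 185, 395 , 459,740, 992 ]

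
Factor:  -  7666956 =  - 2^2*3^2*11^1* 19^1*1019^1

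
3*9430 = 28290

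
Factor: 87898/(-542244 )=-71/438 = -2^ ( - 1)*3^(  -  1 )*71^1*73^(  -  1) 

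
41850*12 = 502200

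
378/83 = 378/83 = 4.55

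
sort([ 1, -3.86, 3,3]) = [ - 3.86, 1 , 3, 3 ]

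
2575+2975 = 5550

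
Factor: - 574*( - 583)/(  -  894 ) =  - 167321/447=- 3^ ( -1 )*7^1 *11^1*41^1*53^1*149^(- 1)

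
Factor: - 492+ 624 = 132=2^2*3^1*11^1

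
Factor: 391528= 2^3*109^1*449^1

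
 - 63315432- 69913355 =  - 133228787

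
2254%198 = 76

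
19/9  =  2  +  1/9 = 2.11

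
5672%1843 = 143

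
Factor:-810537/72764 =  -2^ (- 2 )*3^1*7^1*13^1*2969^1*18191^ (- 1)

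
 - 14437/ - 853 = 16+ 789/853=16.92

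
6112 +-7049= - 937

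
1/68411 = 1/68411 = 0.00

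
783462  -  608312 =175150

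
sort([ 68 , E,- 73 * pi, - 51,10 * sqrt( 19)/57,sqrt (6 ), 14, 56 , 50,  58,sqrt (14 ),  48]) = [-73 * pi,-51, 10 *sqrt(19 )/57,sqrt( 6 ),E , sqrt (14),14,48,50,56,58, 68] 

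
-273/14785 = - 273/14785=-0.02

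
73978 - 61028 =12950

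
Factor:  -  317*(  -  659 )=317^1 * 659^1=208903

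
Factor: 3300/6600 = 1/2 = 2^ (- 1)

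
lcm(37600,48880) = 488800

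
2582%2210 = 372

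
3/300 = 1/100= 0.01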